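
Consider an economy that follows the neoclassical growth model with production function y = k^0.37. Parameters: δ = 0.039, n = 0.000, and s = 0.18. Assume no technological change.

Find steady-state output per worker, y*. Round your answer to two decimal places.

At the steady state, Δk = 0, so s·k^α = (n + δ)·k.
Rearranging, k^(1−α) = s / (n + δ).
k^0.63 = 0.18 / (0.000 + 0.039) = 0.18 / 0.039 = 4.6154
k* = 4.6154^(1/0.63) ≈ 11.3318
y* = (k*)^α = 11.3318^0.37 ≈ 2.4552

y* ≈ 2.46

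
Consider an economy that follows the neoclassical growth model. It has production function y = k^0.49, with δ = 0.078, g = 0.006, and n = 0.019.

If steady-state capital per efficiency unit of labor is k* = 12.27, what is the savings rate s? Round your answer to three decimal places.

In steady state, investment equals break-even investment: s·k^α = (n + g + δ)·k.
So s / (n + g + δ) = (k*)^(1−α) = 12.27^0.51 = 3.5918.
Therefore s = 3.5918 × (n + g + δ) = 3.5918 × 0.103 = 0.3700.

s ≈ 0.370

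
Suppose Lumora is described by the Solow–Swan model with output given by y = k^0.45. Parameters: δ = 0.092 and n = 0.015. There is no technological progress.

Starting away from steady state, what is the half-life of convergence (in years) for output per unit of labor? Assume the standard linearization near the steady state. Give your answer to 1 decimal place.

about 11.8 years

Near the steady state the convergence rate is λ = (1 − α)(n + δ).
λ = (1 − 0.45) × 0.107 = 0.55 × 0.107 = 0.05885
Half-life = ln 2 / λ = 0.6931 / 0.05885 ≈ 11.78 years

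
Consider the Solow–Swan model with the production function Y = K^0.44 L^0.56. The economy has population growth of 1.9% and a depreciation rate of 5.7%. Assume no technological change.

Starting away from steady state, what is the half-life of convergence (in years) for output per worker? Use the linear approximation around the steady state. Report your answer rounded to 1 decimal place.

Near the steady state the convergence rate is λ = (1 − α)(n + δ).
λ = (1 − 0.44) × 0.076 = 0.56 × 0.076 = 0.04256
Half-life = ln 2 / λ = 0.6931 / 0.04256 ≈ 16.29 years

t_½ ≈ 16.3 years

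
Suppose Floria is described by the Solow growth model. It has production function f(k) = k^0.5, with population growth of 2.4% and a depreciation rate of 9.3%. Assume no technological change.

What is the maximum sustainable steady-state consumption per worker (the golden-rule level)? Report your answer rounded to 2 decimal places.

c_gold ≈ 2.14

At the golden rule, f'(k) = n + δ, so α·k^(α−1) = n + δ and k_gold = (α/(n + δ))^(1/(1−α)).
k_gold = (0.5/0.117)^(1/0.5) = 4.2735^2 ≈ 18.2628
c_gold = f(k_gold) − (n + δ)·k_gold = 4.2735 − 0.117×18.2628 ≈ 2.1368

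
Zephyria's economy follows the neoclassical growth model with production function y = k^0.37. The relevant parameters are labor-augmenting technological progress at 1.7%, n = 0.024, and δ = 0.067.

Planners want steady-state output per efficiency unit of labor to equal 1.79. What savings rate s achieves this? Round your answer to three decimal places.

s ≈ 0.291

At the steady state, Δk = 0, so s·k^α = (n + g + δ)·k.
Since y* = [s/(n + g + δ)]^(α/(1−α)), we have s/(n + g + δ) = (y*)^((1−α)/α) = 1.79^1.7027 = 2.6948.
Therefore s = 2.6948 × (n + g + δ) = 2.6948 × 0.108 = 0.2910.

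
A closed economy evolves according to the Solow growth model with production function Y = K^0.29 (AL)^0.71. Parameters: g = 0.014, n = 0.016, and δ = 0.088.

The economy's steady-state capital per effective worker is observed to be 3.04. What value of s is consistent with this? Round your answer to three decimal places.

In steady state, investment equals break-even investment: s·k^α = (n + g + δ)·k.
So s / (n + g + δ) = (k*)^(1−α) = 3.04^0.71 = 2.2021.
Therefore s = 2.2021 × (n + g + δ) = 2.2021 × 0.118 = 0.2598.

s ≈ 0.260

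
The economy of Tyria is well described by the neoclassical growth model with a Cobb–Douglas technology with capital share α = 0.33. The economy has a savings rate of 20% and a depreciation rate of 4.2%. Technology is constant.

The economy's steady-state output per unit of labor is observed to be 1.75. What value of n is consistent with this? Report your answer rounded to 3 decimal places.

n ≈ 0.022

In steady state, investment equals break-even investment: s·k^α = (n + δ)·k.
Since y* = [s/(n + δ)]^(α/(1−α)), we have s/(n + δ) = (y*)^((1−α)/α) = 1.75^2.0303 = 3.1149.
Therefore n + δ = s / 3.1149 = 0.20 / 3.1149 = 0.0642, so n = 0.0642 − 0.042 = 0.0222.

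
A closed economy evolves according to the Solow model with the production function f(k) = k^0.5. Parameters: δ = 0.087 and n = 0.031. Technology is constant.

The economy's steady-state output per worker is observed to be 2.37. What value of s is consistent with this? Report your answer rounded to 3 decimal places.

s ≈ 0.280

Steady state requires s·f(k) = (n + δ)·k, i.e. s·k^α = (n + δ)·k.
Since y* = [s/(n + δ)]^(α/(1−α)), we have s/(n + δ) = (y*)^((1−α)/α) = 2.37^1 = 2.3700.
Therefore s = 2.3700 × (n + δ) = 2.3700 × 0.118 = 0.2797.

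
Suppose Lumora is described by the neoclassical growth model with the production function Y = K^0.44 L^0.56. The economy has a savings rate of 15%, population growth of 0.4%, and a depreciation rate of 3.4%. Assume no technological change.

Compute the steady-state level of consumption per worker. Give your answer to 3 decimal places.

Steady state requires s·f(k) = (n + δ)·k, i.e. s·k^α = (n + δ)·k.
Dividing both sides by k: k^(1−α) = s / (n + δ).
k^0.56 = 0.15 / (0.004 + 0.034) = 0.15 / 0.038 = 3.9474
k* = 3.9474^(1/0.56) ≈ 11.6102
y* = (k*)^α = 11.6102^0.44 ≈ 2.9412
c* = (1 − s)·y* = (1 − 0.15) × 2.9412 ≈ 2.5000

c* = 2.500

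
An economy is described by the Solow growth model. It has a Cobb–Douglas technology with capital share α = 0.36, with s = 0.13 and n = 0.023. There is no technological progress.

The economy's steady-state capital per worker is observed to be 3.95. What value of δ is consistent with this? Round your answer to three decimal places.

δ ≈ 0.031

In steady state, investment equals break-even investment: s·k^α = (n + δ)·k.
So s / (n + δ) = (k*)^(1−α) = 3.95^0.64 = 2.4089.
Therefore n + δ = s / 2.4089 = 0.13 / 2.4089 = 0.0540, so δ = 0.0540 − 0.023 = 0.0310.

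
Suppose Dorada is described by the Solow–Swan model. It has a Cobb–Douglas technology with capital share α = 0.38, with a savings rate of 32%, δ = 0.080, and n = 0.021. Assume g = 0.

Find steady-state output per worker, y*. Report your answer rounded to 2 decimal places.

In steady state, investment equals break-even investment: s·k^α = (n + δ)·k.
Rearranging, k^(1−α) = s / (n + δ).
k^0.62 = 0.32 / (0.021 + 0.080) = 0.32 / 0.101 = 3.1683
k* = 3.1683^(1/0.62) ≈ 6.4237
y* = (k*)^α = 6.4237^0.38 ≈ 2.0275

y* ≈ 2.03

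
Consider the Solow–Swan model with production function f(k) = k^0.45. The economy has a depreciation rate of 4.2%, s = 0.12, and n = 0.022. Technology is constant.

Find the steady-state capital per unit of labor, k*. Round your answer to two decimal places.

k* = 3.14

Steady state requires s·f(k) = (n + δ)·k, i.e. s·k^α = (n + δ)·k.
Dividing both sides by k: k^(1−α) = s / (n + δ).
k^0.55 = 0.12 / (0.022 + 0.042) = 0.12 / 0.064 = 1.8750
k* = 1.8750^(1/0.55) ≈ 3.1359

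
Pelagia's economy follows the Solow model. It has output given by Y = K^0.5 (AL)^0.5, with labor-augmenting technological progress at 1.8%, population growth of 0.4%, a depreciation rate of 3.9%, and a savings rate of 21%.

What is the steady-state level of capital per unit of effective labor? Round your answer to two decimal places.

Steady state requires s·f(k) = (n + g + δ)·k, i.e. s·k^α = (n + g + δ)·k.
Rearranging, k^(1−α) = s / (n + g + δ).
k^0.5 = 0.21 / (0.004 + 0.018 + 0.039) = 0.21 / 0.061 = 3.4426
k* = 3.4426^(1/0.5) ≈ 11.8515

k* = 11.85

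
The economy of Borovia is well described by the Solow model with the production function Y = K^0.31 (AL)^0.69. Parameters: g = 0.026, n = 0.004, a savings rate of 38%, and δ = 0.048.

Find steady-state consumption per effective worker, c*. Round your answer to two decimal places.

Steady state requires s·f(k) = (n + g + δ)·k, i.e. s·k^α = (n + g + δ)·k.
Dividing both sides by k: k^(1−α) = s / (n + g + δ).
k^0.69 = 0.38 / (0.004 + 0.026 + 0.048) = 0.38 / 0.078 = 4.8718
k* = 4.8718^(1/0.69) ≈ 9.9232
y* = (k*)^α = 9.9232^0.31 ≈ 2.0369
c* = (1 − s)·y* = (1 − 0.38) × 2.0369 ≈ 1.2629

c* = 1.26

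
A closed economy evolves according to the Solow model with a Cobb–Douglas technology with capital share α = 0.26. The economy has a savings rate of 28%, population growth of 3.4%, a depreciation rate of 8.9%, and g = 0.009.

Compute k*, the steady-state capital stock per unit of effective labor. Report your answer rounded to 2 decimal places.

k* = 2.76

In steady state, investment equals break-even investment: s·k^α = (n + g + δ)·k.
Rearranging, k^(1−α) = s / (n + g + δ).
k^0.74 = 0.28 / (0.034 + 0.009 + 0.089) = 0.28 / 0.132 = 2.1212
k* = 2.1212^(1/0.74) ≈ 2.7627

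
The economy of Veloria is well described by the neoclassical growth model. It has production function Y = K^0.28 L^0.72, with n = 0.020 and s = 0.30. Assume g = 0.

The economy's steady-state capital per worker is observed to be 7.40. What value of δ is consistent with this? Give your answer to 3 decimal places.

In steady state, investment equals break-even investment: s·k^α = (n + δ)·k.
So s / (n + δ) = (k*)^(1−α) = 7.40^0.72 = 4.2252.
Therefore n + δ = s / 4.2252 = 0.30 / 4.2252 = 0.0710, so δ = 0.0710 − 0.020 = 0.0510.

δ ≈ 0.051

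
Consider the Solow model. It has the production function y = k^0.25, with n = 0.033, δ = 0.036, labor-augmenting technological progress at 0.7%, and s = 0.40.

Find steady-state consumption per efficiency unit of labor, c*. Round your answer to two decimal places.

In steady state, investment equals break-even investment: s·k^α = (n + g + δ)·k.
Dividing both sides by k: k^(1−α) = s / (n + g + δ).
k^0.75 = 0.40 / (0.033 + 0.007 + 0.036) = 0.40 / 0.076 = 5.2632
k* = 5.2632^(1/0.75) ≈ 9.1552
y* = (k*)^α = 9.1552^0.25 ≈ 1.7395
c* = (1 − s)·y* = (1 − 0.40) × 1.7395 ≈ 1.0437

c* = 1.04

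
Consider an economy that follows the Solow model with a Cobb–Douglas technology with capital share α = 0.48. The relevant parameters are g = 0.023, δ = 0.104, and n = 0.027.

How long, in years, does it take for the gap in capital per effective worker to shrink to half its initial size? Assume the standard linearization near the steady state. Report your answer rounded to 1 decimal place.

half-life ≈ 8.7 years

Near the steady state the convergence rate is λ = (1 − α)(n + g + δ).
λ = (1 − 0.48) × 0.154 = 0.52 × 0.154 = 0.08008
Half-life = ln 2 / λ = 0.6931 / 0.08008 ≈ 8.66 years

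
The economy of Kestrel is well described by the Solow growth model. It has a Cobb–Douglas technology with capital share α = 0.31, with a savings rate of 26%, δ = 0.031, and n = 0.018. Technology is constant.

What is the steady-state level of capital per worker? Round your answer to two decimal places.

Steady state requires s·f(k) = (n + δ)·k, i.e. s·k^α = (n + δ)·k.
Rearranging, k^(1−α) = s / (n + δ).
k^0.69 = 0.26 / (0.018 + 0.031) = 0.26 / 0.049 = 5.3061
k* = 5.3061^(1/0.69) ≈ 11.2305

k* = 11.23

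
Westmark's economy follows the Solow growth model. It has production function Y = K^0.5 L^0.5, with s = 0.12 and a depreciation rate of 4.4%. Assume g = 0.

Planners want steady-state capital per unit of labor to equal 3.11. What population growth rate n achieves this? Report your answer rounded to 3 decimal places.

Steady state requires s·f(k) = (n + δ)·k, i.e. s·k^α = (n + δ)·k.
So s / (n + δ) = (k*)^(1−α) = 3.11^0.5 = 1.7635.
Therefore n + δ = s / 1.7635 = 0.12 / 1.7635 = 0.0680, so n = 0.0680 − 0.044 = 0.0240.

n ≈ 0.024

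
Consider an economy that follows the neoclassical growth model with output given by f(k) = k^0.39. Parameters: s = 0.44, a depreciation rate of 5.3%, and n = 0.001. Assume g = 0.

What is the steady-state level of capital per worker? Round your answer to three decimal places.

At the steady state, Δk = 0, so s·k^α = (n + δ)·k.
Dividing both sides by k: k^(1−α) = s / (n + δ).
k^0.61 = 0.44 / (0.001 + 0.053) = 0.44 / 0.054 = 8.1481
k* = 8.1481^(1/0.61) ≈ 31.1555

k* ≈ 31.156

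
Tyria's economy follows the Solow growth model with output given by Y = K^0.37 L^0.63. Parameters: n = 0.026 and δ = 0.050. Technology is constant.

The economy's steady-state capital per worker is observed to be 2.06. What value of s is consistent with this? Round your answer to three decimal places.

Steady state requires s·f(k) = (n + δ)·k, i.e. s·k^α = (n + δ)·k.
So s / (n + δ) = (k*)^(1−α) = 2.06^0.63 = 1.5767.
Therefore s = 1.5767 × (n + δ) = 1.5767 × 0.076 = 0.1198.

s ≈ 0.120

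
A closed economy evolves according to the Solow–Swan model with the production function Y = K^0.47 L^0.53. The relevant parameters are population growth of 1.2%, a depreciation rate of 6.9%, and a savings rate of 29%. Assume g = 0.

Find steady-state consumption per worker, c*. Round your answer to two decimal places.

At the steady state, Δk = 0, so s·k^α = (n + δ)·k.
Dividing both sides by k: k^(1−α) = s / (n + δ).
k^0.53 = 0.29 / (0.012 + 0.069) = 0.29 / 0.081 = 3.5802
k* = 3.5802^(1/0.53) ≈ 11.0945
y* = (k*)^α = 11.0945^0.47 ≈ 3.0989
c* = (1 − s)·y* = (1 − 0.29) × 3.0989 ≈ 2.2002

c* ≈ 2.20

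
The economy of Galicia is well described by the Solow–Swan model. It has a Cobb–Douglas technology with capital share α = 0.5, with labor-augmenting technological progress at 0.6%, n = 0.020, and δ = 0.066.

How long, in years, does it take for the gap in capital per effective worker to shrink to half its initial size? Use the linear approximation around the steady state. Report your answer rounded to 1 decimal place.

t_½ ≈ 15.1 years

Near the steady state the convergence rate is λ = (1 − α)(n + g + δ).
λ = (1 − 0.5) × 0.092 = 0.5 × 0.092 = 0.0460
Half-life = ln 2 / λ = 0.6931 / 0.0460 ≈ 15.07 years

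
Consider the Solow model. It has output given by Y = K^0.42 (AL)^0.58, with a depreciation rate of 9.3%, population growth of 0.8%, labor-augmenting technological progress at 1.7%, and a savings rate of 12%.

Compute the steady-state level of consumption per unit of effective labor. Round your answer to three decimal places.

c* ≈ 0.891

In steady state, investment equals break-even investment: s·k^α = (n + g + δ)·k.
Dividing both sides by k: k^(1−α) = s / (n + g + δ).
k^0.58 = 0.12 / (0.008 + 0.017 + 0.093) = 0.12 / 0.118 = 1.0169
k* = 1.0169^(1/0.58) ≈ 1.0293
y* = (k*)^α = 1.0293^0.42 ≈ 1.0122
c* = (1 − s)·y* = (1 − 0.12) × 1.0122 ≈ 0.8907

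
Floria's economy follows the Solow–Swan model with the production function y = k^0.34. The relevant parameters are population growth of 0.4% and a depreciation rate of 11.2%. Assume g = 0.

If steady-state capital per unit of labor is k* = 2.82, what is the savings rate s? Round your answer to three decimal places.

s ≈ 0.230

At the steady state, Δk = 0, so s·k^α = (n + δ)·k.
So s / (n + δ) = (k*)^(1−α) = 2.82^0.66 = 1.9823.
Therefore s = 1.9823 × (n + δ) = 1.9823 × 0.116 = 0.2299.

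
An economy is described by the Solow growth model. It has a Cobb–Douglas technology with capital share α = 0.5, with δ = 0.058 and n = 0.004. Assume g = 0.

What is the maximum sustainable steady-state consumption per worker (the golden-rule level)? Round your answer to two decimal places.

At the golden rule, f'(k) = n + δ, so α·k^(α−1) = n + δ and k_gold = (α/(n + δ))^(1/(1−α)).
k_gold = (0.5/0.062)^(1/0.5) = 8.0645^2 ≈ 65.0362
c_gold = f(k_gold) − (n + δ)·k_gold = 8.0645 − 0.062×65.0362 ≈ 4.0323

c_gold ≈ 4.03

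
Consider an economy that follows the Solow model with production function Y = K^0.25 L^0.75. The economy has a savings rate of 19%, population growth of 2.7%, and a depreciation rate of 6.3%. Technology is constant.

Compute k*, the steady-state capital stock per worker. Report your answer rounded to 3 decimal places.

k* = 2.708

At the steady state, Δk = 0, so s·k^α = (n + δ)·k.
Dividing both sides by k: k^(1−α) = s / (n + δ).
k^0.75 = 0.19 / (0.027 + 0.063) = 0.19 / 0.090 = 2.1111
k* = 2.1111^(1/0.75) ≈ 2.7082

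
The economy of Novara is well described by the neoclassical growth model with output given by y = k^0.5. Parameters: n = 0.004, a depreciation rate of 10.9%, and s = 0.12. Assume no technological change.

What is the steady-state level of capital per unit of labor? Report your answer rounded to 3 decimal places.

k* ≈ 1.128

Steady state requires s·f(k) = (n + δ)·k, i.e. s·k^α = (n + δ)·k.
Dividing both sides by k: k^(1−α) = s / (n + δ).
k^0.5 = 0.12 / (0.004 + 0.109) = 0.12 / 0.113 = 1.0619
k* = 1.0619^(1/0.5) ≈ 1.1276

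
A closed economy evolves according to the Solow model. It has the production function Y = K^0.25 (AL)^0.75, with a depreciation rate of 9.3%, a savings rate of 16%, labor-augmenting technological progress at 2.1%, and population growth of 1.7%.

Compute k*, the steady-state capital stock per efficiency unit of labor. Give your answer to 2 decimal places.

In steady state, investment equals break-even investment: s·k^α = (n + g + δ)·k.
Dividing both sides by k: k^(1−α) = s / (n + g + δ).
k^0.75 = 0.16 / (0.017 + 0.021 + 0.093) = 0.16 / 0.131 = 1.2214
k* = 1.2214^(1/0.75) ≈ 1.3056

k* ≈ 1.31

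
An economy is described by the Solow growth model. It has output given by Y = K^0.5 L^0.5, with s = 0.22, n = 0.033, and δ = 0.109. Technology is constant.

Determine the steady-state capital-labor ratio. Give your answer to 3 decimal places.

At the steady state, Δk = 0, so s·k^α = (n + δ)·k.
Rearranging, k^(1−α) = s / (n + δ).
k^0.5 = 0.22 / (0.033 + 0.109) = 0.22 / 0.142 = 1.5493
k* = 1.5493^(1/0.5) ≈ 2.4003

k* ≈ 2.400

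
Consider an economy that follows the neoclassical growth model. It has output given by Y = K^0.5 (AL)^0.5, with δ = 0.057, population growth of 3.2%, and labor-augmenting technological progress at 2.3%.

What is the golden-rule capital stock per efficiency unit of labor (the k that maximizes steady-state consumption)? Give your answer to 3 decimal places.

The golden rule sets f'(k) = n + g + δ, i.e. α·k^(α−1) = n + g + δ.
So k^(1−α) = α / (n + g + δ) = 0.5 / 0.112 = 4.4643.
k_gold = 4.4643^(1/0.5) ≈ 19.9300

k_gold ≈ 19.930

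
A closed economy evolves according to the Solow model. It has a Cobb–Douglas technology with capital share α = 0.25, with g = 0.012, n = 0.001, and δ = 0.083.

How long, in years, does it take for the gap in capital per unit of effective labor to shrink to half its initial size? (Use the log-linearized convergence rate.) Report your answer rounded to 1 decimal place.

Near the steady state the convergence rate is λ = (1 − α)(n + g + δ).
λ = (1 − 0.25) × 0.096 = 0.75 × 0.096 = 0.0720
Half-life = ln 2 / λ = 0.6931 / 0.0720 ≈ 9.63 years

t_½ ≈ 9.6 years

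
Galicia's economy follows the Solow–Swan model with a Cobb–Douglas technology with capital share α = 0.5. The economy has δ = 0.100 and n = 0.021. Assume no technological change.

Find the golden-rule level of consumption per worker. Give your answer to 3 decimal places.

At the golden rule, f'(k) = n + δ, so α·k^(α−1) = n + δ and k_gold = (α/(n + δ))^(1/(1−α)).
k_gold = (0.5/0.121)^(1/0.5) = 4.1322^2 ≈ 17.0751
c_gold = f(k_gold) − (n + δ)·k_gold = 4.1322 − 0.121×17.0751 ≈ 2.0661

c_gold ≈ 2.066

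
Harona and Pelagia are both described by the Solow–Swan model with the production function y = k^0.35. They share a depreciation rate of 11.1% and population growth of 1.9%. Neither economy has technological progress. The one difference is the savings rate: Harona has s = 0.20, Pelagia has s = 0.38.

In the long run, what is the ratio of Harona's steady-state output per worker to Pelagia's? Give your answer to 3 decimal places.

ratio ≈ 0.708

Steady-state y* = [s/(n + δ)]^(α/(1−α)), so the ratio is [ (s_H/(n + δ)_H) / (s_P/(n + δ)_P) ]^0.5385.
s_H/(n + δ)_H = 0.20/0.130 = 1.5385; s_P/(n + δ)_P = 0.38/0.130 = 2.9231.
Ratio = (1.5385/2.9231)^0.5385 = 0.5263^0.5385 ≈ 0.7078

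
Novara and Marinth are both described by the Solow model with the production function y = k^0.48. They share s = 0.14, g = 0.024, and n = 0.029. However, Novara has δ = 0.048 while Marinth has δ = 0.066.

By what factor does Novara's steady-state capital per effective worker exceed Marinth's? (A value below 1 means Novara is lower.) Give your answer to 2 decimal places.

Steady-state k* = [s/(n + g + δ)]^(1/(1−α)), so the ratio is [ (s_N/(n + g + δ)_N) / (s_M/(n + g + δ)_M) ]^1.9231.
s_N/(n + g + δ)_N = 0.14/0.101 = 1.3861; s_M/(n + g + δ)_M = 0.14/0.119 = 1.1765.
Ratio = (1.3861/1.1765)^1.9231 = 1.1782^1.9231 ≈ 1.3708

k*_N / k*_M ≈ 1.37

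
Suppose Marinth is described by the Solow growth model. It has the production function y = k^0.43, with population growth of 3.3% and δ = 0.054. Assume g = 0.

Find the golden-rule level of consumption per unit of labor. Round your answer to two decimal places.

c_gold ≈ 1.90

At the golden rule, f'(k) = n + δ, so α·k^(α−1) = n + δ and k_gold = (α/(n + δ))^(1/(1−α)).
k_gold = (0.43/0.087)^(1/0.57) = 4.9425^1.7544 ≈ 16.4991
c_gold = f(k_gold) − (n + δ)·k_gold = 3.3382 − 0.087×16.4991 ≈ 1.9028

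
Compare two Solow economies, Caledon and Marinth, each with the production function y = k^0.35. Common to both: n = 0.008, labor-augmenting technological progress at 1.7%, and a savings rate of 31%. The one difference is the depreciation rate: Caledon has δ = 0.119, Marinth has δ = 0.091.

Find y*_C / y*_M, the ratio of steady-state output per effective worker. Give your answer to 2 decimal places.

y*_C / y*_M ≈ 0.89

Steady-state y* = [s/(n + g + δ)]^(α/(1−α)), so the ratio is [ (s_C/(n + g + δ)_C) / (s_M/(n + g + δ)_M) ]^0.5385.
s_C/(n + g + δ)_C = 0.31/0.144 = 2.1528; s_M/(n + g + δ)_M = 0.31/0.116 = 2.6724.
Ratio = (2.1528/2.6724)^0.5385 = 0.8056^0.5385 ≈ 0.8901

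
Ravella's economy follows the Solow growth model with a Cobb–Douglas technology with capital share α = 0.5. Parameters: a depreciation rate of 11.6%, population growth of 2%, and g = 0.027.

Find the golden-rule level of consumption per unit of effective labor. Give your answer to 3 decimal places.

c_gold ≈ 1.534

At the golden rule, f'(k) = n + g + δ, so α·k^(α−1) = n + g + δ and k_gold = (α/(n + g + δ))^(1/(1−α)).
k_gold = (0.5/0.163)^(1/0.5) = 3.0675^2 ≈ 9.4096
c_gold = f(k_gold) − (n + g + δ)·k_gold = 3.0675 − 0.163×9.4096 ≈ 1.5337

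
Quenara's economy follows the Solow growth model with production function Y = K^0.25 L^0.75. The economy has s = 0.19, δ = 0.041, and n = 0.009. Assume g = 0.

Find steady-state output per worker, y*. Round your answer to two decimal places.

Steady state requires s·f(k) = (n + δ)·k, i.e. s·k^α = (n + δ)·k.
Dividing both sides by k: k^(1−α) = s / (n + δ).
k^0.75 = 0.19 / (0.009 + 0.041) = 0.19 / 0.050 = 3.8000
k* = 3.8000^(1/0.75) ≈ 5.9299
y* = (k*)^α = 5.9299^0.25 ≈ 1.5605

y* ≈ 1.56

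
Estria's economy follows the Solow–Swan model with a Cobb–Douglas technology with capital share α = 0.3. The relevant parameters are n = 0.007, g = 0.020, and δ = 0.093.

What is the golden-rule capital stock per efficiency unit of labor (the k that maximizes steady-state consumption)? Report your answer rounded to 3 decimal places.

k_gold ≈ 3.702

The golden rule sets f'(k) = n + g + δ, i.e. α·k^(α−1) = n + g + δ.
So k^(1−α) = α / (n + g + δ) = 0.3 / 0.120 = 2.5000.
k_gold = 2.5000^(1/0.7) ≈ 3.7024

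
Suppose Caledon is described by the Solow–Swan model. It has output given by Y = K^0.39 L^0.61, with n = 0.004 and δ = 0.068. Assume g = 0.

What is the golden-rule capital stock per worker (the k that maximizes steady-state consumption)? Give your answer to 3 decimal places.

k_gold ≈ 15.953

The golden rule sets f'(k) = n + δ, i.e. α·k^(α−1) = n + δ.
So k^(1−α) = α / (n + δ) = 0.39 / 0.072 = 5.4167.
k_gold = 5.4167^(1/0.61) ≈ 15.9531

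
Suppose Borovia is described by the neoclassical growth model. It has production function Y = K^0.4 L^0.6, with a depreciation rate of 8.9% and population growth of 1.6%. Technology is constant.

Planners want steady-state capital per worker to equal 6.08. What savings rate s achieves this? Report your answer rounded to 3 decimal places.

s ≈ 0.310

In steady state, investment equals break-even investment: s·k^α = (n + δ)·k.
So s / (n + δ) = (k*)^(1−α) = 6.08^0.6 = 2.9535.
Therefore s = 2.9535 × (n + δ) = 2.9535 × 0.105 = 0.3101.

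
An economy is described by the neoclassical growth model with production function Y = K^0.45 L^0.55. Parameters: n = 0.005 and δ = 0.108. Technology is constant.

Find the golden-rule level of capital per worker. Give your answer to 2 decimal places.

The golden rule sets f'(k) = n + δ, i.e. α·k^(α−1) = n + δ.
So k^(1−α) = α / (n + δ) = 0.45 / 0.113 = 3.9823.
k_gold = 3.9823^(1/0.55) ≈ 12.3354

k_gold ≈ 12.34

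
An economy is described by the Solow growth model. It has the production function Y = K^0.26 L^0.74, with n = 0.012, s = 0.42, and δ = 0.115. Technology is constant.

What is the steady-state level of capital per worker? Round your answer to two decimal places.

k* ≈ 5.03

In steady state, investment equals break-even investment: s·k^α = (n + δ)·k.
Rearranging, k^(1−α) = s / (n + δ).
k^0.74 = 0.42 / (0.012 + 0.115) = 0.42 / 0.127 = 3.3071
k* = 3.3071^(1/0.74) ≈ 5.0345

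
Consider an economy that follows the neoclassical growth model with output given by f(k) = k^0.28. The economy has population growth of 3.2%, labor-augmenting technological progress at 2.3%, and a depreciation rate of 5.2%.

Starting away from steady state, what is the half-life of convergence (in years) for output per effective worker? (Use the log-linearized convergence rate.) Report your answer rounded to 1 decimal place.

half-life ≈ 9.0 years

Near the steady state the convergence rate is λ = (1 − α)(n + g + δ).
λ = (1 − 0.28) × 0.107 = 0.72 × 0.107 = 0.07704
Half-life = ln 2 / λ = 0.6931 / 0.07704 ≈ 9.00 years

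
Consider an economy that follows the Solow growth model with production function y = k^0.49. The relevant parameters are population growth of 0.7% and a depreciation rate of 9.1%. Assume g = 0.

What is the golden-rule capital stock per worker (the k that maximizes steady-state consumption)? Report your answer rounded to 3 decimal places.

k_gold ≈ 23.471

The golden rule sets f'(k) = n + δ, i.e. α·k^(α−1) = n + δ.
So k^(1−α) = α / (n + δ) = 0.49 / 0.098 = 5.0000.
k_gold = 5.0000^(1/0.51) ≈ 23.4709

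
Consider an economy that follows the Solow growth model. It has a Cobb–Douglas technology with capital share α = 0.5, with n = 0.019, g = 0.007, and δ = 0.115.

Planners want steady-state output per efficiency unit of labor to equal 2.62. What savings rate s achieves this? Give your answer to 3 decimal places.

In steady state, investment equals break-even investment: s·k^α = (n + g + δ)·k.
Since y* = [s/(n + g + δ)]^(α/(1−α)), we have s/(n + g + δ) = (y*)^((1−α)/α) = 2.62^1 = 2.6200.
Therefore s = 2.6200 × (n + g + δ) = 2.6200 × 0.141 = 0.3694.

s ≈ 0.369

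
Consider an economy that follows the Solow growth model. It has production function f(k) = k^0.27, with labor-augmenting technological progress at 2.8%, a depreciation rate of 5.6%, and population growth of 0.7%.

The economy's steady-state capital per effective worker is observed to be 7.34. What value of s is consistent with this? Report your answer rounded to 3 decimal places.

In steady state, investment equals break-even investment: s·k^α = (n + g + δ)·k.
So s / (n + g + δ) = (k*)^(1−α) = 7.34^0.73 = 4.2851.
Therefore s = 4.2851 × (n + g + δ) = 4.2851 × 0.091 = 0.3899.

s ≈ 0.390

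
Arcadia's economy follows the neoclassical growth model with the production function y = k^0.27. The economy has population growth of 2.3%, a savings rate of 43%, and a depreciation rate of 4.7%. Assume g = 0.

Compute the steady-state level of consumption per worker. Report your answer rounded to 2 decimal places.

At the steady state, Δk = 0, so s·k^α = (n + δ)·k.
Dividing both sides by k: k^(1−α) = s / (n + δ).
k^0.73 = 0.43 / (0.023 + 0.047) = 0.43 / 0.070 = 6.1429
k* = 6.1429^(1/0.73) ≈ 12.0216
y* = (k*)^α = 12.0216^0.27 ≈ 1.9570
c* = (1 − s)·y* = (1 − 0.43) × 1.9570 ≈ 1.1155

c* ≈ 1.12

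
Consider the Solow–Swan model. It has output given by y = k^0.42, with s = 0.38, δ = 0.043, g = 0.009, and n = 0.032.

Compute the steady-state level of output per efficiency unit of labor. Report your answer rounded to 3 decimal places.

Steady state requires s·f(k) = (n + g + δ)·k, i.e. s·k^α = (n + g + δ)·k.
Dividing both sides by k: k^(1−α) = s / (n + g + δ).
k^0.58 = 0.38 / (0.032 + 0.009 + 0.043) = 0.38 / 0.084 = 4.5238
k* = 4.5238^(1/0.58) ≈ 13.4952
y* = (k*)^α = 13.4952^0.42 ≈ 2.9832

y* = 2.983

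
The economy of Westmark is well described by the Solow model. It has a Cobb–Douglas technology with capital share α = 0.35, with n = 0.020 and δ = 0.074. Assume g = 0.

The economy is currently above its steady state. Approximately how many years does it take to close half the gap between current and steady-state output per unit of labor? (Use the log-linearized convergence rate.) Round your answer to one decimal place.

Near the steady state the convergence rate is λ = (1 − α)(n + δ).
λ = (1 − 0.35) × 0.094 = 0.65 × 0.094 = 0.0611
Half-life = ln 2 / λ = 0.6931 / 0.0611 ≈ 11.34 years

t_½ ≈ 11.3 years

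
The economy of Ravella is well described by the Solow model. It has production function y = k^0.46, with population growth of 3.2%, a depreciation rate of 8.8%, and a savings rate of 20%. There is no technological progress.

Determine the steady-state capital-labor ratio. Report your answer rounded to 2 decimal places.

At the steady state, Δk = 0, so s·k^α = (n + δ)·k.
Dividing both sides by k: k^(1−α) = s / (n + δ).
k^0.54 = 0.20 / (0.032 + 0.088) = 0.20 / 0.120 = 1.6667
k* = 1.6667^(1/0.54) ≈ 2.5754

k* ≈ 2.58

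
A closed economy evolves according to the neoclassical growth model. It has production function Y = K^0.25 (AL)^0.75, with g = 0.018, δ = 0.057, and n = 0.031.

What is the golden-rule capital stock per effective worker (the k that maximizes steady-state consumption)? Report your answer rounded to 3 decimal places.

The golden rule sets f'(k) = n + g + δ, i.e. α·k^(α−1) = n + g + δ.
So k^(1−α) = α / (n + g + δ) = 0.25 / 0.106 = 2.3585.
k_gold = 2.3585^(1/0.75) ≈ 3.1394

k_gold ≈ 3.139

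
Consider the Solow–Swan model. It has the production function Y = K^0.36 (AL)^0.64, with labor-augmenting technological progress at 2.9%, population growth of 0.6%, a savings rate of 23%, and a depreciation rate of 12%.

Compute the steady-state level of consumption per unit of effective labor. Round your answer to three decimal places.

In steady state, investment equals break-even investment: s·k^α = (n + g + δ)·k.
Rearranging, k^(1−α) = s / (n + g + δ).
k^0.64 = 0.23 / (0.006 + 0.029 + 0.120) = 0.23 / 0.155 = 1.4839
k* = 1.4839^(1/0.64) ≈ 1.8528
y* = (k*)^α = 1.8528^0.36 ≈ 1.2486
c* = (1 − s)·y* = (1 − 0.23) × 1.2486 ≈ 0.9614

c* ≈ 0.961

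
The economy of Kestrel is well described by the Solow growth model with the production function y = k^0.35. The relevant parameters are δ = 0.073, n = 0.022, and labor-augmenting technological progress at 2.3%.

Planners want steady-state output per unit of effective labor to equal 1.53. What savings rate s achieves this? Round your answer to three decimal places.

In steady state, investment equals break-even investment: s·k^α = (n + g + δ)·k.
Since y* = [s/(n + g + δ)]^(α/(1−α)), we have s/(n + g + δ) = (y*)^((1−α)/α) = 1.53^1.8571 = 2.2029.
Therefore s = 2.2029 × (n + g + δ) = 2.2029 × 0.118 = 0.2599.

s ≈ 0.260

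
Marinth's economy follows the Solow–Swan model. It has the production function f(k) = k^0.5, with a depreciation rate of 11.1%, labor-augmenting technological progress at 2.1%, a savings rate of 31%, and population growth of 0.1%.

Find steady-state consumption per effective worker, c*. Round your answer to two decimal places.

At the steady state, Δk = 0, so s·k^α = (n + g + δ)·k.
Rearranging, k^(1−α) = s / (n + g + δ).
k^0.5 = 0.31 / (0.001 + 0.021 + 0.111) = 0.31 / 0.133 = 2.3308
k* = 2.3308^(1/0.5) ≈ 5.4326
y* = (k*)^α = 5.4326^0.5 ≈ 2.3308
c* = (1 − s)·y* = (1 − 0.31) × 2.3308 ≈ 1.6083

c* ≈ 1.61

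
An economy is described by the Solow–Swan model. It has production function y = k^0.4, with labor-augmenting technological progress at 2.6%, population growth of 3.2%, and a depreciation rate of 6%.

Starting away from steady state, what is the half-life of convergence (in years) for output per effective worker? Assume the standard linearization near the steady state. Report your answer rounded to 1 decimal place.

Near the steady state the convergence rate is λ = (1 − α)(n + g + δ).
λ = (1 − 0.4) × 0.118 = 0.6 × 0.118 = 0.0708
Half-life = ln 2 / λ = 0.6931 / 0.0708 ≈ 9.79 years

half-life ≈ 9.8 years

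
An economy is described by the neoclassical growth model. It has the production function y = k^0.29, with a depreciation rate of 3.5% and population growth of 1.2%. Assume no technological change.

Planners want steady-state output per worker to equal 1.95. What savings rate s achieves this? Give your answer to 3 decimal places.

At the steady state, Δk = 0, so s·k^α = (n + δ)·k.
Since y* = [s/(n + δ)]^(α/(1−α)), we have s/(n + δ) = (y*)^((1−α)/α) = 1.95^2.4483 = 5.1297.
Therefore s = 5.1297 × (n + δ) = 5.1297 × 0.047 = 0.2411.

s ≈ 0.241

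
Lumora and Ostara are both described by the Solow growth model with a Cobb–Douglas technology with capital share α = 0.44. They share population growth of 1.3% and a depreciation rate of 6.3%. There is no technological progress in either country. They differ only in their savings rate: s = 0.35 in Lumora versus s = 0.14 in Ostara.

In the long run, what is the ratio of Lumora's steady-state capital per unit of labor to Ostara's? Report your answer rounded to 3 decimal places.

Steady-state k* = [s/(n + δ)]^(1/(1−α)), so the ratio is [ (s_L/(n + δ)_L) / (s_O/(n + δ)_O) ]^1.7857.
s_L/(n + δ)_L = 0.35/0.076 = 4.6053; s_O/(n + δ)_O = 0.14/0.076 = 1.8421.
Ratio = (4.6053/1.8421)^1.7857 = 2.5000^1.7857 ≈ 5.1357

k*_L / k*_O ≈ 5.136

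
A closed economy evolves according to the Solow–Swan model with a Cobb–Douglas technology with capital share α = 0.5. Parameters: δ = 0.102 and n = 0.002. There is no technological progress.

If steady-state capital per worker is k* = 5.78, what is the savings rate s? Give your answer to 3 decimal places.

In steady state, investment equals break-even investment: s·k^α = (n + δ)·k.
So s / (n + δ) = (k*)^(1−α) = 5.78^0.5 = 2.4042.
Therefore s = 2.4042 × (n + δ) = 2.4042 × 0.104 = 0.2500.

s ≈ 0.250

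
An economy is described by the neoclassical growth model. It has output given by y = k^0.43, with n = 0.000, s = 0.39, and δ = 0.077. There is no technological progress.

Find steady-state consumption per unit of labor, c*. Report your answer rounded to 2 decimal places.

In steady state, investment equals break-even investment: s·k^α = (n + δ)·k.
Rearranging, k^(1−α) = s / (n + δ).
k^0.57 = 0.39 / (0.000 + 0.077) = 0.39 / 0.077 = 5.0649
k* = 5.0649^(1/0.57) ≈ 17.2222
y* = (k*)^α = 17.2222^0.43 ≈ 3.4003
c* = (1 − s)·y* = (1 − 0.39) × 3.4003 ≈ 2.0742

c* = 2.07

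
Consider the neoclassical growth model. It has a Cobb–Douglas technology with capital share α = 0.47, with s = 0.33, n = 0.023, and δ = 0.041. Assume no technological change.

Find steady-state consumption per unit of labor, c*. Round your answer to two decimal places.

c* ≈ 2.87

At the steady state, Δk = 0, so s·k^α = (n + δ)·k.
Rearranging, k^(1−α) = s / (n + δ).
k^0.53 = 0.33 / (0.023 + 0.041) = 0.33 / 0.064 = 5.1563
k* = 5.1563^(1/0.53) ≈ 22.0818
y* = (k*)^α = 22.0818^0.47 ≈ 4.2825
c* = (1 − s)·y* = (1 − 0.33) × 4.2825 ≈ 2.8693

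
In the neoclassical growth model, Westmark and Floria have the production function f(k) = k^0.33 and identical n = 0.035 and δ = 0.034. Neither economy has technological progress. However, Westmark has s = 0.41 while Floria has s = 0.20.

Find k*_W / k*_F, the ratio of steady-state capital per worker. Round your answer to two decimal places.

Steady-state k* = [s/(n + δ)]^(1/(1−α)), so the ratio is [ (s_W/(n + δ)_W) / (s_F/(n + δ)_F) ]^1.4925.
s_W/(n + δ)_W = 0.41/0.069 = 5.9420; s_F/(n + δ)_F = 0.20/0.069 = 2.8986.
Ratio = (5.9420/2.8986)^1.4925 = 2.0500^1.4925 ≈ 2.9194

k*_W / k*_F ≈ 2.92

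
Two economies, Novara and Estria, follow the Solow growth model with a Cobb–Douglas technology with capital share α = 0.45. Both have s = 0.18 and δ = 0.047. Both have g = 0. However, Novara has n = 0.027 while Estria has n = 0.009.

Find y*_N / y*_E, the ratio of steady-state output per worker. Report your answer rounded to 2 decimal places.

Steady-state y* = [s/(n + δ)]^(α/(1−α)), so the ratio is [ (s_N/(n + δ)_N) / (s_E/(n + δ)_E) ]^0.8182.
s_N/(n + δ)_N = 0.18/0.074 = 2.4324; s_E/(n + δ)_E = 0.18/0.056 = 3.2143.
Ratio = (2.4324/3.2143)^0.8182 = 0.7567^0.8182 ≈ 0.7960

ratio ≈ 0.80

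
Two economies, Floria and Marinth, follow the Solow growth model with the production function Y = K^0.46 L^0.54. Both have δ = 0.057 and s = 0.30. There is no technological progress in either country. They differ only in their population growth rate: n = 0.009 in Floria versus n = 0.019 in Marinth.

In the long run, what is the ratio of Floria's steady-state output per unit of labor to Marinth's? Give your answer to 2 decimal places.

Steady-state y* = [s/(n + δ)]^(α/(1−α)), so the ratio is [ (s_F/(n + δ)_F) / (s_M/(n + δ)_M) ]^0.8519.
s_F/(n + δ)_F = 0.30/0.066 = 4.5455; s_M/(n + δ)_M = 0.30/0.076 = 3.9474.
Ratio = (4.5455/3.9474)^0.8519 = 1.1515^0.8519 ≈ 1.1277

y*_F / y*_M ≈ 1.13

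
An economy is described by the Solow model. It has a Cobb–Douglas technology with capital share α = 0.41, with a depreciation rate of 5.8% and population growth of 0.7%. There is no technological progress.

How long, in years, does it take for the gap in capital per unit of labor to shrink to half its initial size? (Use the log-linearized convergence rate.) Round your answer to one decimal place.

Near the steady state the convergence rate is λ = (1 − α)(n + δ).
λ = (1 − 0.41) × 0.065 = 0.59 × 0.065 = 0.03835
Half-life = ln 2 / λ = 0.6931 / 0.03835 ≈ 18.07 years

half-life ≈ 18.1 years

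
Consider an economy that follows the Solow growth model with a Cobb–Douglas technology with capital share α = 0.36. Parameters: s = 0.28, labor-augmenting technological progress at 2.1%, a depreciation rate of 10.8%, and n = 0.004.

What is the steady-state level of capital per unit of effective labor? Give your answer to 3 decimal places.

Steady state requires s·f(k) = (n + g + δ)·k, i.e. s·k^α = (n + g + δ)·k.
Rearranging, k^(1−α) = s / (n + g + δ).
k^0.64 = 0.28 / (0.004 + 0.021 + 0.108) = 0.28 / 0.133 = 2.1053
k* = 2.1053^(1/0.64) ≈ 3.2002

k* = 3.200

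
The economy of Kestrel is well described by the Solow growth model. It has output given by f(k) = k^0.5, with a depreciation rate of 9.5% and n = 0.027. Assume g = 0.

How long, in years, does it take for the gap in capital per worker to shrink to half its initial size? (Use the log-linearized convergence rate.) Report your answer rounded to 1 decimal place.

t_½ ≈ 11.4 years

Near the steady state the convergence rate is λ = (1 − α)(n + δ).
λ = (1 − 0.5) × 0.122 = 0.5 × 0.122 = 0.0610
Half-life = ln 2 / λ = 0.6931 / 0.0610 ≈ 11.36 years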